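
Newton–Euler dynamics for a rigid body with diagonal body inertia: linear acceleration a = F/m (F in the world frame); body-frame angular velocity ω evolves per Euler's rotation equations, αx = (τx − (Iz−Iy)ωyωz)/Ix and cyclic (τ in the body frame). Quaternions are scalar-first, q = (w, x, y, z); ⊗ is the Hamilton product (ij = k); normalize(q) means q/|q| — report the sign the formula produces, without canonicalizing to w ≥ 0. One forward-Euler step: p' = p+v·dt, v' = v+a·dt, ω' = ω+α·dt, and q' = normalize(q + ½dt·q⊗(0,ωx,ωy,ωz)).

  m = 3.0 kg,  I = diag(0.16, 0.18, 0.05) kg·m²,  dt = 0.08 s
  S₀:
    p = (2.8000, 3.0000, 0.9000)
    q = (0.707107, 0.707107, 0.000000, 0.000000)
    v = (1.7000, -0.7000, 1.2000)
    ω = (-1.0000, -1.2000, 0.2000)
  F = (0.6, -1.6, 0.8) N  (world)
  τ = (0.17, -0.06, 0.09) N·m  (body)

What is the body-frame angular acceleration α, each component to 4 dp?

ω×(Iω) gyroscopic = (0.0312, -0.0220, 0.0240)
angular accel α = (0.8675, -0.2111, 1.3200)

α = (0.8675, -0.2111, 1.3200)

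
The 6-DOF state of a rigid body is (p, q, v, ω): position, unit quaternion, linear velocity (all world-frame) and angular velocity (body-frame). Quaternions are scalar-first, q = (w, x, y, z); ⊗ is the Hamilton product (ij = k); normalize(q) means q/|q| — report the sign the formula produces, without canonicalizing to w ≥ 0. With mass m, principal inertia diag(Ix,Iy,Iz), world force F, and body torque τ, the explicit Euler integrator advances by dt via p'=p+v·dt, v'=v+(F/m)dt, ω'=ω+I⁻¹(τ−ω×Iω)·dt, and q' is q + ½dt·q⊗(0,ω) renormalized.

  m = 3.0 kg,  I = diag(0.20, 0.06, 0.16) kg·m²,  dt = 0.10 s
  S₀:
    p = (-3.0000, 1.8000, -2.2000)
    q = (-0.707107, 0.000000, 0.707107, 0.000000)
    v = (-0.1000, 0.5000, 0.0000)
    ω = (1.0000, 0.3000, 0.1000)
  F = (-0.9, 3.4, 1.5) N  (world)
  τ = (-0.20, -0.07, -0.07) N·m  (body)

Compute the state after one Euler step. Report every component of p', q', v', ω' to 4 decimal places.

a = F/m = (-0.3000, 1.1333, 0.5000)
new position p' = (-3.0100, 1.8500, -2.2000)
new velocity v' = (-0.1300, 0.6133, 0.0500)
precession coupling ω×(Iω) = (0.0030, 0.0040, -0.0420)
α = I⁻¹(τ − ω×Iω) = (-1.0150, -1.2333, -0.1750)
ω + α·dt = (0.8985, 0.1767, 0.0825)
q⊗(0,ω) = (-0.2121321, -0.6363963, -0.2121321, -0.7778177)
updated quaternion q' = (-0.7167, -0.0318, 0.6955, -0.0388)

p' = (-3.0100, 1.8500, -2.2000)
q' = (-0.7167, -0.0318, 0.6955, -0.0388)
v' = (-0.1300, 0.6133, 0.0500)
ω' = (0.8985, 0.1767, 0.0825)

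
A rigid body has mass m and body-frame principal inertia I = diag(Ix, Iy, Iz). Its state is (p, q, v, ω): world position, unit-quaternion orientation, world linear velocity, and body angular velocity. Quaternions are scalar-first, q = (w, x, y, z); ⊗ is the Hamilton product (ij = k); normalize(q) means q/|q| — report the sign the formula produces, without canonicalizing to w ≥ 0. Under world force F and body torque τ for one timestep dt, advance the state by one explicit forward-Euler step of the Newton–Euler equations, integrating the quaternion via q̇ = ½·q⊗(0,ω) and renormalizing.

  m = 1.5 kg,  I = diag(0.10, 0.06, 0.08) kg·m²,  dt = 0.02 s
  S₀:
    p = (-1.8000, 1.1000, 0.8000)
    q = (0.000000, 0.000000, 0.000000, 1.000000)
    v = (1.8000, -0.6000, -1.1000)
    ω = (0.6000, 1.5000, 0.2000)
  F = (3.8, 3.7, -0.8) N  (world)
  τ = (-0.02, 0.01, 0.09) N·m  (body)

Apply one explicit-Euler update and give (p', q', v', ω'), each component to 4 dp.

p' = (-1.7640, 1.0880, 0.7780)
q' = (-0.0020, -0.0150, 0.0060, 0.9999)
v' = (1.8507, -0.5507, -1.1107)
ω' = (0.5948, 1.5025, 0.2315)

precession coupling ω×(Iω) = (0.0060, 0.0024, -0.0360)
(τ − ω×Iω)/I = (-0.2600, 0.1267, 1.5750)
ω + α·dt = (0.5948, 1.5025, 0.2315)
Hamilton product q⊗(0,ω) = (-0.2000000, -1.5000000, 0.6000000, 0.0000000)
q + ½dt·q⊗(0,ω), renormalized = (-0.0020, -0.0150, 0.0060, 0.9999)
new position p' = (-1.7640, 1.0880, 0.7780)
v + (F/m)dt = (1.8507, -0.5507, -1.1107)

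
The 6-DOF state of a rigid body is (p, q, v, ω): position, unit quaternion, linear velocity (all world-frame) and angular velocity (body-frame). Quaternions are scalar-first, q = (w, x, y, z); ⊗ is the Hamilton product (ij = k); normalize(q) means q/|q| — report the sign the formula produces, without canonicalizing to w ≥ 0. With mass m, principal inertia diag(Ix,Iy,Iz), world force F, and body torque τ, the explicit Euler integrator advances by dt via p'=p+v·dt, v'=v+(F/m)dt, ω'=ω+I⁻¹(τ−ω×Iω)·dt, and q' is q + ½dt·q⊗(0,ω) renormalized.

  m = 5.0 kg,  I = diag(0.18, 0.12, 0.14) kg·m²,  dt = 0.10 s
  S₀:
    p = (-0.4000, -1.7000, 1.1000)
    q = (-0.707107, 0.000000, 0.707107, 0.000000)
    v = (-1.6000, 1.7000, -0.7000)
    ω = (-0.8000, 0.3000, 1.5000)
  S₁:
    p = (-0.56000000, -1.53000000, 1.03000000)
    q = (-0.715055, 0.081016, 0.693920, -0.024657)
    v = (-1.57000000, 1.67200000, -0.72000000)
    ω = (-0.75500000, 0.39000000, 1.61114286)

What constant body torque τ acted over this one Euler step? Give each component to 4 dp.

τ = (0.0900, 0.0600, 0.1700)

rate change Δω = (0.04500000, 0.09000000, 0.11114286)
ω₀×(Iω₀) = (0.0090, -0.0480, 0.0144)
applied torque τ = (0.0900, 0.0600, 0.1700)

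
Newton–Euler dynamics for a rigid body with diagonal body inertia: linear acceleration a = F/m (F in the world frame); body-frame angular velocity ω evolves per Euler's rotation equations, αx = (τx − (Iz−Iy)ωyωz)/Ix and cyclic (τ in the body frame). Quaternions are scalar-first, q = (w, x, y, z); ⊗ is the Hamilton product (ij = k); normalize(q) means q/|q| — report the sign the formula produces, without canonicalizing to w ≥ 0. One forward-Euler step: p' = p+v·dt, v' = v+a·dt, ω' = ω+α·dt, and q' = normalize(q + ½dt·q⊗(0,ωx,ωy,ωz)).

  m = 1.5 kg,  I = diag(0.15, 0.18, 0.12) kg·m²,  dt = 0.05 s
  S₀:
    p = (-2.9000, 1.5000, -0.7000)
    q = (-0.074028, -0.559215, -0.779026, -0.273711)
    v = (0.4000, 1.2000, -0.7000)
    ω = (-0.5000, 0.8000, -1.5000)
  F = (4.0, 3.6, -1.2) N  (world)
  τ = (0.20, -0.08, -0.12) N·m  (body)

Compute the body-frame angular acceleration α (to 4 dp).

α = (0.8533, -0.5694, -0.9000)

gyro term ω×Iω = (0.0720, 0.0225, -0.0120)
(τ − ω×Iω)/I = (0.8533, -0.5694, -0.9000)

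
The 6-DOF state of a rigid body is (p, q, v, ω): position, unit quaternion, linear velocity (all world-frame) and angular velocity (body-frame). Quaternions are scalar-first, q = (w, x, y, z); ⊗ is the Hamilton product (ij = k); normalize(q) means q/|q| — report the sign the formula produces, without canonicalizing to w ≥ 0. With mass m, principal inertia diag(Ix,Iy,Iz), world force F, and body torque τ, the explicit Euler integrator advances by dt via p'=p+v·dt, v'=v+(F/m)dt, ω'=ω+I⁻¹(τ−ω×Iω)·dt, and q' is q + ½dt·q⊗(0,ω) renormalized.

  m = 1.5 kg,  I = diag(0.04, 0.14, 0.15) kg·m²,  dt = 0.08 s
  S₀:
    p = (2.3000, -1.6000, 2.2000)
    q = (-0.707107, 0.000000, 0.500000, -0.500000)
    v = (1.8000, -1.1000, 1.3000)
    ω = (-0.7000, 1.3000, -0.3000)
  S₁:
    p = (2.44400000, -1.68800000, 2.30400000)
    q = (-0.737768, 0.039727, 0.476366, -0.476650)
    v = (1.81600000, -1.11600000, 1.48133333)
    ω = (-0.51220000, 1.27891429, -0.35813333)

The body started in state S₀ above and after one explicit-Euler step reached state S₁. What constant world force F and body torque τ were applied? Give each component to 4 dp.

F = (0.3000, -0.3000, 3.4000)
τ = (0.0900, -0.0600, -0.2000)

velocity change Δv = (0.01600000, -0.01600000, 0.18133333)
applied force F = (0.3000, -0.3000, 3.4000)
Δω = ω₁−ω₀ = (0.18780000, -0.02108571, -0.05813333)
I·α + gyro = (0.0900, -0.0600, -0.2000)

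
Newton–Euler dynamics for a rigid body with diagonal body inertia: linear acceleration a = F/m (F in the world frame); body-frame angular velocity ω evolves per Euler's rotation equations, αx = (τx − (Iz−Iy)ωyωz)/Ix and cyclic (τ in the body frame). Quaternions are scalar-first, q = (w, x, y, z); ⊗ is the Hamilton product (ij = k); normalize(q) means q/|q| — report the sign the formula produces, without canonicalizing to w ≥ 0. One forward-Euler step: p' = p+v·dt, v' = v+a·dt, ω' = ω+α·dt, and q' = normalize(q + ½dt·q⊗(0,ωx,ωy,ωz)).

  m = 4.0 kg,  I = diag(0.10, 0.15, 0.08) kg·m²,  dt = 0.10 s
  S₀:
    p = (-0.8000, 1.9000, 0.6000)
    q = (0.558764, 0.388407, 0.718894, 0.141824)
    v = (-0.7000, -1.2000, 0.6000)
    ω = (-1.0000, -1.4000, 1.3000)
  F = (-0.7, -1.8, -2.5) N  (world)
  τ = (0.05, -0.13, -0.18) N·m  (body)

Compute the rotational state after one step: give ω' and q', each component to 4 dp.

ω' = (-1.0774, -1.4693, 0.9875)
q' = (0.6157, 0.4147, 0.6437, 0.1858)

(τ − ω×Iω)/I = (-0.7740, -0.6933, -3.1250)
ω' = ω + α·dt = (-1.0774, -1.4693, 0.9875)
Hamilton product q⊗(0,ω) = (1.2104874, 0.5743518, -1.4290227, 0.9015174)
q' = normalize(q + ½dt·q⊗(0,ω)) = (0.6157, 0.4147, 0.6437, 0.1858)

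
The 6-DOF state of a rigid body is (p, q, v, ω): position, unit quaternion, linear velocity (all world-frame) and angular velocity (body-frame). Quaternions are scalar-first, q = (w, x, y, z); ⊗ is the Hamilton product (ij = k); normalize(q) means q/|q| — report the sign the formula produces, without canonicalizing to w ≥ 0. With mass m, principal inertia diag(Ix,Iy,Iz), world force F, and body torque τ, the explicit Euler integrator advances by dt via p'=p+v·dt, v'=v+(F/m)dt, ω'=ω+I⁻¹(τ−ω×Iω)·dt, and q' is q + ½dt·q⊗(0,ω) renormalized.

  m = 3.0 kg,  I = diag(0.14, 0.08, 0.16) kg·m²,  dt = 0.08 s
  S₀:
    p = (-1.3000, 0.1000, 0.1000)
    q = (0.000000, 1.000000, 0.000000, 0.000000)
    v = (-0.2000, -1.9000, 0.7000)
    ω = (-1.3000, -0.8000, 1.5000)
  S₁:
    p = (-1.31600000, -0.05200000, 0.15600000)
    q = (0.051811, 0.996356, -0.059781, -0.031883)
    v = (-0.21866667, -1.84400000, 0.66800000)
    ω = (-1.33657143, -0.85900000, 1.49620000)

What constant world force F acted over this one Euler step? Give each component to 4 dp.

v₁ − v₀ = (-0.01866667, 0.05600000, -0.03200000)
F = m·Δv/dt = (-0.7000, 2.1000, -1.2000)

F = (-0.7000, 2.1000, -1.2000)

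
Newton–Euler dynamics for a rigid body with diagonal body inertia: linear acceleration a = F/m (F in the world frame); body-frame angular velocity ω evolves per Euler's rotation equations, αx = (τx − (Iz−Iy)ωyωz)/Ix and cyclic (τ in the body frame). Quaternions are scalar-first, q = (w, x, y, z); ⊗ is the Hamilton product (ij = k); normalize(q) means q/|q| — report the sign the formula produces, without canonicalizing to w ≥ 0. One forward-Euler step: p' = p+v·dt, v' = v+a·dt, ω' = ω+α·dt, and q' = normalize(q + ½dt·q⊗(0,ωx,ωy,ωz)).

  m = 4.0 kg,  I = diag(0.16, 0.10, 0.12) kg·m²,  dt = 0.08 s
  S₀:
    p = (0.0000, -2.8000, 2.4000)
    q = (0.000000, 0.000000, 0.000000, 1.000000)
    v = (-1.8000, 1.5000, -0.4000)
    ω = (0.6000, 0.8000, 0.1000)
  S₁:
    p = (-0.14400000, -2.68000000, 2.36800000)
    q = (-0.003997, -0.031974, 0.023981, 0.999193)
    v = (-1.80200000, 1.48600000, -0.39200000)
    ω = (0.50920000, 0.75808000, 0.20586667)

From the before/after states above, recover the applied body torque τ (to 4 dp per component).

Δω = ω₁−ω₀ = (-0.09080000, -0.04192000, 0.10586667)
I·α + gyro = (-0.1800, -0.0500, 0.1300)

τ = (-0.1800, -0.0500, 0.1300)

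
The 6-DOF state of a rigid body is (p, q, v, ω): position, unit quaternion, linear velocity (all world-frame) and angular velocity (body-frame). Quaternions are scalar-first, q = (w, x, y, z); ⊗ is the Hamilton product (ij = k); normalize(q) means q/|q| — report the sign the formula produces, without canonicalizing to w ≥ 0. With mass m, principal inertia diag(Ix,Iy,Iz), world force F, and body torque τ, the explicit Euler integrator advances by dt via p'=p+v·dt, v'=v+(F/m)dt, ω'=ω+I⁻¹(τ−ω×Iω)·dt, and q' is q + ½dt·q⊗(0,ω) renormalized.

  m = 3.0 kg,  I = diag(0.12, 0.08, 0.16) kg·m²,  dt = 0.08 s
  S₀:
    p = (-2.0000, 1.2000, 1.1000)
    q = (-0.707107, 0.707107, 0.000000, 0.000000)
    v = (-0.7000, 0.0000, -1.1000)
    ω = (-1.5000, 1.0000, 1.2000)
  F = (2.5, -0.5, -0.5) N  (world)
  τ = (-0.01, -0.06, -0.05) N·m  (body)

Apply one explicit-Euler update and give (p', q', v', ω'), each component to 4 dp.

(τ − ω×Iω)/I = (-0.8833, -1.6500, -0.6875)
ω' = ω + α·dt = (-1.5707, 0.8680, 1.1450)
2q̇ = q⊗(0,ω) = (1.0606605, 1.0606605, -1.5556354, -0.1414214)
q' = normalize(q + ½dt·q⊗(0,ω)) = (-0.6622, 0.7467, -0.0620, -0.0056)
a = (0.8333, -0.1667, -0.1667)
new position p' = (-2.0560, 1.2000, 1.0120)
new velocity v' = (-0.6333, -0.0133, -1.1133)

p' = (-2.0560, 1.2000, 1.0120)
q' = (-0.6622, 0.7467, -0.0620, -0.0056)
v' = (-0.6333, -0.0133, -1.1133)
ω' = (-1.5707, 0.8680, 1.1450)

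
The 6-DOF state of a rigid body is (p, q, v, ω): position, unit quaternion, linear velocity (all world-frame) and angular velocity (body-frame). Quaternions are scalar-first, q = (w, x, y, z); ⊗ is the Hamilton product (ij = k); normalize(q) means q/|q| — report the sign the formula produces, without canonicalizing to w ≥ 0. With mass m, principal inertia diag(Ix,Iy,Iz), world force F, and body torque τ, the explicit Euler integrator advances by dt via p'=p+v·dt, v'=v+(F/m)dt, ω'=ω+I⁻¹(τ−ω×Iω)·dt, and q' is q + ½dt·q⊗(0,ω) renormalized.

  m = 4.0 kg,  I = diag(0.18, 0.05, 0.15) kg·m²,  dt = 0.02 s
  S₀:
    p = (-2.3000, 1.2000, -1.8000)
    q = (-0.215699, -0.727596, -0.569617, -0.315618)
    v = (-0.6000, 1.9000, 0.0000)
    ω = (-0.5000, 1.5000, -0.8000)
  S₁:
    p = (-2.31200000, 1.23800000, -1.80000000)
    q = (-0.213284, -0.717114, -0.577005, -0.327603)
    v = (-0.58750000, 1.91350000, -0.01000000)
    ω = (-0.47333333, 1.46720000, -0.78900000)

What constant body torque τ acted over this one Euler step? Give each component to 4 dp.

τ = (0.1200, -0.0700, 0.1800)

Δω = ω₁−ω₀ = (0.02666667, -0.03280000, 0.01100000)
ω₀×(Iω₀) = (-0.1200, 0.0120, 0.0975)
I·α + gyro = (0.1200, -0.0700, 0.1800)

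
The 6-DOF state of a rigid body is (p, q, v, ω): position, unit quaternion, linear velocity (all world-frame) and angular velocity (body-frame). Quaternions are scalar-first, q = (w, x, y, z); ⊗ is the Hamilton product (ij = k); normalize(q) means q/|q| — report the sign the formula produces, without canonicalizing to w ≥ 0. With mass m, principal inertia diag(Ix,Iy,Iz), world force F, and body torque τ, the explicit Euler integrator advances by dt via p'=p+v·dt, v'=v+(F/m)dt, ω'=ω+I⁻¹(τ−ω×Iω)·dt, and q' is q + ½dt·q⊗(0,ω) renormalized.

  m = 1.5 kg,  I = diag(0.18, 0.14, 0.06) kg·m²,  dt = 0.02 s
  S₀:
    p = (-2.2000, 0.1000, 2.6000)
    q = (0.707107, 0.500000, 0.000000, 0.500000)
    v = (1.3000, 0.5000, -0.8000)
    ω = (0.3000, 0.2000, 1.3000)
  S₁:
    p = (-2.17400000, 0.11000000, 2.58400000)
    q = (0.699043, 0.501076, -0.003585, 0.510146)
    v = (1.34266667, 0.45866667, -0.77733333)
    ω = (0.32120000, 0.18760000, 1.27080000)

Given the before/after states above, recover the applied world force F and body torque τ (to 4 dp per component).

F = (3.2000, -3.1000, 1.7000)
τ = (0.1700, -0.0400, -0.0900)

velocity change Δv = (0.04266667, -0.04133333, 0.02266667)
m·(v₁−v₀)/dt = (3.2000, -3.1000, 1.7000)
rate change Δω = (0.02120000, -0.01240000, -0.02920000)
applied torque τ = (0.1700, -0.0400, -0.0900)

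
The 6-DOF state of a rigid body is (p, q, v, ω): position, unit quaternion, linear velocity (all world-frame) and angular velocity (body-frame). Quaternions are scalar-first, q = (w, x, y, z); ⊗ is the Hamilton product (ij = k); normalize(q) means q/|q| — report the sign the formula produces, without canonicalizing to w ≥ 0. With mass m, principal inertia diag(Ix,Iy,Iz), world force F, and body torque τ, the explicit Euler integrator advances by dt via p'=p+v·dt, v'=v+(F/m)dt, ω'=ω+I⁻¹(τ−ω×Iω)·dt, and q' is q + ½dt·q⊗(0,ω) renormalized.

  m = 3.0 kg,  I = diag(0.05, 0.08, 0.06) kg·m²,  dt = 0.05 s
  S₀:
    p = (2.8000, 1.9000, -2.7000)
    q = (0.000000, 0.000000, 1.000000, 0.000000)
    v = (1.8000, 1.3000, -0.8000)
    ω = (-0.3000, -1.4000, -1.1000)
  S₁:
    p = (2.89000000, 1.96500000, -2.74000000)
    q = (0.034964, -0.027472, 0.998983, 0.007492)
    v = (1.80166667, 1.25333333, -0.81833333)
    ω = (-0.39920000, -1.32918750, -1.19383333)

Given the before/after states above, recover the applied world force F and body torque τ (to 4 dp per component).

F = (0.1000, -2.8000, -1.1000)
τ = (-0.1300, 0.1100, -0.1000)

rate change Δω = (-0.09920000, 0.07081250, -0.09383333)
precession coupling = (-0.0308, -0.0033, 0.0126)
I·α + gyro = (-0.1300, 0.1100, -0.1000)
Δv = v₁−v₀ = (0.00166667, -0.04666667, -0.01833333)
F = m·Δv/dt = (0.1000, -2.8000, -1.1000)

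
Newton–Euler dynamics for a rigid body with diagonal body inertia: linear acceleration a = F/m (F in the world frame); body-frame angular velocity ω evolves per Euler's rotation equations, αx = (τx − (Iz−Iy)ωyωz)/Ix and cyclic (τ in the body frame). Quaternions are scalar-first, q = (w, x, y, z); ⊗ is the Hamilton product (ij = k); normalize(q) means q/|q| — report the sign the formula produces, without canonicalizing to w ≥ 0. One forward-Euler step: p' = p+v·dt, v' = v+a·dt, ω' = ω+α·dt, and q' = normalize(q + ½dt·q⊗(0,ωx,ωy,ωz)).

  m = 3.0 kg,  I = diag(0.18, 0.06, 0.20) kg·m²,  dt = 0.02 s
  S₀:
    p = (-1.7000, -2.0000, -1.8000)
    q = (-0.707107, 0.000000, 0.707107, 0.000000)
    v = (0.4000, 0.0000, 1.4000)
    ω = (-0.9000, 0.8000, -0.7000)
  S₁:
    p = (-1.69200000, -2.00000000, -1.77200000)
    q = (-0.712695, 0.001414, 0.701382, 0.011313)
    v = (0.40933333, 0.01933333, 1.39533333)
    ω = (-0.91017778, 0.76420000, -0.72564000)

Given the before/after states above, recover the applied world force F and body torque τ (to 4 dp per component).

velocity change Δv = (0.00933333, 0.01933333, -0.00466667)
m·(v₁−v₀)/dt = (1.4000, 2.9000, -0.7000)
ω₁ − ω₀ = (-0.01017778, -0.03580000, -0.02564000)
gyro term ω₀×Iω₀ = (-0.0784, -0.0126, 0.0864)
applied torque τ = (-0.1700, -0.1200, -0.1700)

F = (1.4000, 2.9000, -0.7000)
τ = (-0.1700, -0.1200, -0.1700)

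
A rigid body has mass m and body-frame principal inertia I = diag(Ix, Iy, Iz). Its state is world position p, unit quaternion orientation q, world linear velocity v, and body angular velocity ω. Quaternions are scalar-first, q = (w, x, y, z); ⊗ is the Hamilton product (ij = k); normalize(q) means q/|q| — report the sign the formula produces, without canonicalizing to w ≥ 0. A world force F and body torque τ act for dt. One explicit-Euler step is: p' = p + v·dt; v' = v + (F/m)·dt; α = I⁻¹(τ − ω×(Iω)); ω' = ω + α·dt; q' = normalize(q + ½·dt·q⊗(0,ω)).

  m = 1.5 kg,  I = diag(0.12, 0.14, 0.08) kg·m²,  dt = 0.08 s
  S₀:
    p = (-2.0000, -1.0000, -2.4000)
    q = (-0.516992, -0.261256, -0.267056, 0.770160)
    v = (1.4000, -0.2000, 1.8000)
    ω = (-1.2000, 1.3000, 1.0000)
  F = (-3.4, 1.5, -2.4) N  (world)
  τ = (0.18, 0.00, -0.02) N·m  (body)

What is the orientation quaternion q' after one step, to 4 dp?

2q̇ = q⊗(0,ω) = (-0.7364944, -0.6478736, -1.3350256, -1.1770920)
q + ½dt·q⊗(0,ω), renormalized = (-0.5447, -0.2862, -0.3194, 0.7207)

q' = (-0.5447, -0.2862, -0.3194, 0.7207)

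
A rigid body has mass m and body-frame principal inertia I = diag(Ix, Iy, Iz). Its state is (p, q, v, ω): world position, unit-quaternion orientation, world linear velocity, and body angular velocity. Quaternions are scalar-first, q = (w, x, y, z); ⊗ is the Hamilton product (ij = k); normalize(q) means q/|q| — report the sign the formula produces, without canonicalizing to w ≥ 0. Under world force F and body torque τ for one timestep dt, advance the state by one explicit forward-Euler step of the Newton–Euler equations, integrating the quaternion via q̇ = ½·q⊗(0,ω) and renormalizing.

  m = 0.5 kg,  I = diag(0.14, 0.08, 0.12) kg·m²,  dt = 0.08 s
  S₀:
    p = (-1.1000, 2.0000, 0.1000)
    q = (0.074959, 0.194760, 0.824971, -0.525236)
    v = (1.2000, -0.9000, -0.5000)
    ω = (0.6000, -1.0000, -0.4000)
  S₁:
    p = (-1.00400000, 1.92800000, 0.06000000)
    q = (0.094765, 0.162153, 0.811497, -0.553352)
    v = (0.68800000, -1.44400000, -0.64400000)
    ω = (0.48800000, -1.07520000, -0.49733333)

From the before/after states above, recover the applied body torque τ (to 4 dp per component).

rate change Δω = (-0.11200000, -0.07520000, -0.09733333)
ω₀×(Iω₀) = (0.0160, -0.0048, 0.0360)
τ = I·(Δω/dt) + ω₀×(Iω₀) = (-0.1800, -0.0800, -0.1100)

τ = (-0.1800, -0.0800, -0.1100)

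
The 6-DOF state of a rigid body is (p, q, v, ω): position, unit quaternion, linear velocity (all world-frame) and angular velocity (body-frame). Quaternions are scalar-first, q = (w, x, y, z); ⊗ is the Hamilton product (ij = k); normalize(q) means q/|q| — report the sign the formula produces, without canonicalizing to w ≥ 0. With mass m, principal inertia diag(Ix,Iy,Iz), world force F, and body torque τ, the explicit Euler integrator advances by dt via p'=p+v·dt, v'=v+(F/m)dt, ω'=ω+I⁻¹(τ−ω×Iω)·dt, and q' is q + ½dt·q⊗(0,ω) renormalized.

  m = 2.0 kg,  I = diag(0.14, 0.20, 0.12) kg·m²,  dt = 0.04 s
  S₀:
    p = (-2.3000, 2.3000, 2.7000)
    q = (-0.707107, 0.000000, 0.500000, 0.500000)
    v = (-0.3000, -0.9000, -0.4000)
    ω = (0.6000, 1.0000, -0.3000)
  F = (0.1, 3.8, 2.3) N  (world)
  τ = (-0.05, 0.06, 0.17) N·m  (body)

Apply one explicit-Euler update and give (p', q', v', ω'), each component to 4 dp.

α = I⁻¹(τ − ω×Iω) = (-0.5286, 0.3180, 1.1167)
new body rate ω' = (0.5789, 1.0127, -0.2553)
q⊗(0,ω) = (-0.3500000, -1.0742642, -0.4071070, -0.0878679)
q + ½dt·q⊗(0,ω), renormalized = (-0.7139, -0.0215, 0.4917, 0.4981)
linear accel F/m = (0.0500, 1.9000, 1.1500)
p' = p + v·dt = (-2.3120, 2.2640, 2.6840)
v + (F/m)dt = (-0.2980, -0.8240, -0.3540)

p' = (-2.3120, 2.2640, 2.6840)
q' = (-0.7139, -0.0215, 0.4917, 0.4981)
v' = (-0.2980, -0.8240, -0.3540)
ω' = (0.5789, 1.0127, -0.2553)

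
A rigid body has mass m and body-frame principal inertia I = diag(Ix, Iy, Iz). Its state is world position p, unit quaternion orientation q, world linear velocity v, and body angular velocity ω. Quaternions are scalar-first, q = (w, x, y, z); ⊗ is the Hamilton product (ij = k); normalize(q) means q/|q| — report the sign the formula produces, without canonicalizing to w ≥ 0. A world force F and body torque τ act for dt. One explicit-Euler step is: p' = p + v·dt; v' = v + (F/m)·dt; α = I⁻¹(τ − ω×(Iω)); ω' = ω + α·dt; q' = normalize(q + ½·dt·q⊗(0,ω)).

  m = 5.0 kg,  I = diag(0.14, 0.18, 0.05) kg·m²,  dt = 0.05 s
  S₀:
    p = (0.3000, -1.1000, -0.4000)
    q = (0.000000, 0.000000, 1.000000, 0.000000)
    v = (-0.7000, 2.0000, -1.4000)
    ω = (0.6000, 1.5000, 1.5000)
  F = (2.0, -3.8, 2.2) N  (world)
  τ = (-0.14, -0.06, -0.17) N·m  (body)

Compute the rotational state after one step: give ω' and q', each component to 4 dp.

gyro term ω×Iω = (-0.2925, 0.0810, 0.0360)
(τ − ω×Iω)/I = (1.0893, -0.7833, -4.1200)
ω' = ω + α·dt = (0.6545, 1.4608, 1.2940)
q⊗(0,ω) = (-1.5000000, 1.5000000, 0.0000000, -0.6000000)
q + ½dt·q⊗(0,ω), renormalized = (-0.0374, 0.0374, 0.9985, -0.0150)

ω' = (0.6545, 1.4608, 1.2940)
q' = (-0.0374, 0.0374, 0.9985, -0.0150)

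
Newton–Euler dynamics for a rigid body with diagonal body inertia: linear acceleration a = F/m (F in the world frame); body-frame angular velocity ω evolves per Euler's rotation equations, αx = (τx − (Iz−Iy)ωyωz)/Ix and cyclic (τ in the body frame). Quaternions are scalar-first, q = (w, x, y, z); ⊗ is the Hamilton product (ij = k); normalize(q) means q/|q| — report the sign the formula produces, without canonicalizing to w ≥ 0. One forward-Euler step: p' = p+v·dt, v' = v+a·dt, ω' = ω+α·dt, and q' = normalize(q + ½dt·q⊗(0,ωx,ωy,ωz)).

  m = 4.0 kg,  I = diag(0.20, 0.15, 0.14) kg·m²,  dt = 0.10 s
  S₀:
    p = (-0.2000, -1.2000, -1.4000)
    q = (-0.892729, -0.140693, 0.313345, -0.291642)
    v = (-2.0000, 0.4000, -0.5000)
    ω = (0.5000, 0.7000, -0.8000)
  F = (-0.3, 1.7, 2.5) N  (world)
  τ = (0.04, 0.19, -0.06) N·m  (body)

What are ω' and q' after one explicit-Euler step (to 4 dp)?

ω' = (0.5172, 0.8427, -0.8304)
q' = (-0.9103, -0.1651, 0.2687, -0.2682)

precession coupling ω×(Iω) = (0.0056, -0.0240, -0.0175)
α = I⁻¹(τ − ω×Iω) = (0.1720, 1.4267, -0.3036)
new body rate ω' = (0.5172, 0.8427, -0.8304)
2q̇ = q⊗(0,ω) = (-0.3823086, -0.4928911, -0.8832857, 0.4590256)
q' = normalize(q + ½dt·q⊗(0,ω)) = (-0.9103, -0.1651, 0.2687, -0.2682)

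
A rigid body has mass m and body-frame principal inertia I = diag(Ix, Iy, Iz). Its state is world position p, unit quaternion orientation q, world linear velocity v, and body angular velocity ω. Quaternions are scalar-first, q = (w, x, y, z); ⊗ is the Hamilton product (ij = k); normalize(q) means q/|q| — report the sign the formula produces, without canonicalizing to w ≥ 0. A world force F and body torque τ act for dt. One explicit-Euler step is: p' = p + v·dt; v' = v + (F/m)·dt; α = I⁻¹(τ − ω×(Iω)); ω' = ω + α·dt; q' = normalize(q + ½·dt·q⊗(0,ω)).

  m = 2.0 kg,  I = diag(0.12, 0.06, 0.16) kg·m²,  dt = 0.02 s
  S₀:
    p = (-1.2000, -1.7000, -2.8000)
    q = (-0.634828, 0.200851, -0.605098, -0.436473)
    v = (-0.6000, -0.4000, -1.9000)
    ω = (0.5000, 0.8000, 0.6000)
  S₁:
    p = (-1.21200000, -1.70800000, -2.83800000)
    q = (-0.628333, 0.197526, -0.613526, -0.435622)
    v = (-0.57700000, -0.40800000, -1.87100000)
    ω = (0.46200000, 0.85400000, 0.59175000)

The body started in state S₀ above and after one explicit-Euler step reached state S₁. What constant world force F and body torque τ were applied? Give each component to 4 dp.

F = (2.3000, -0.8000, 2.9000)
τ = (-0.1800, 0.1500, -0.0900)

velocity change Δv = (0.02300000, -0.00800000, 0.02900000)
m·(v₁−v₀)/dt = (2.3000, -0.8000, 2.9000)
rate change Δω = (-0.03800000, 0.05400000, -0.00825000)
applied torque τ = (-0.1800, 0.1500, -0.0900)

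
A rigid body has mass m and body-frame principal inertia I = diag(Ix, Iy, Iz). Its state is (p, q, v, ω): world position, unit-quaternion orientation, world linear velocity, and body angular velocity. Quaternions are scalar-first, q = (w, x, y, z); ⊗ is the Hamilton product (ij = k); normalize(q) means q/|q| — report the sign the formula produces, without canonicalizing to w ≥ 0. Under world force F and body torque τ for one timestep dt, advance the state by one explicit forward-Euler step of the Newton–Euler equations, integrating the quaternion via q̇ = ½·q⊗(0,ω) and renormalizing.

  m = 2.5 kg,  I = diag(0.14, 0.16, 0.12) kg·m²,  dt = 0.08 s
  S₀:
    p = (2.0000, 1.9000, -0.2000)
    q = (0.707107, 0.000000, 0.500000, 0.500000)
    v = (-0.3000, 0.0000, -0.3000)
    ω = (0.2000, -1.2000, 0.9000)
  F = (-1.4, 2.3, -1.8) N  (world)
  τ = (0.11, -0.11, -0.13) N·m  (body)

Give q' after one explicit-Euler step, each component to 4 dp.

Hamilton product q⊗(0,ω) = (0.1500000, 1.1914214, -0.7485284, 0.5363963)
q + ½dt·q⊗(0,ω), renormalized = (0.7118, 0.0476, 0.4692, 0.5205)

q' = (0.7118, 0.0476, 0.4692, 0.5205)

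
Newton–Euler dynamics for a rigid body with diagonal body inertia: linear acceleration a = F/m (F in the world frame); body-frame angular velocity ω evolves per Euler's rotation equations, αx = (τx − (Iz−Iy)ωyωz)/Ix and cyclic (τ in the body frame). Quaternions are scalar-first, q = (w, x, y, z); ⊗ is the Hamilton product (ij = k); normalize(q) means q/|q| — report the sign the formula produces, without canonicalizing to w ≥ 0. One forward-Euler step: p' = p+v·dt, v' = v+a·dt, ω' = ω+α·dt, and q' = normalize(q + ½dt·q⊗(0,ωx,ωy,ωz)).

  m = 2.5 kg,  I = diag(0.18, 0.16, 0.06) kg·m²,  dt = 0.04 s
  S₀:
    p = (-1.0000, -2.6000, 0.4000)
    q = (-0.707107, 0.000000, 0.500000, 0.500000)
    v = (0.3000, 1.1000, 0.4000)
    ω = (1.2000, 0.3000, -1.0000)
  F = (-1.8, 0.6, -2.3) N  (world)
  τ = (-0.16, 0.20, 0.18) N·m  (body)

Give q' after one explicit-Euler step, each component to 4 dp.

q' = (-0.6998, -0.0300, 0.5075, 0.5019)

2q̇ = q⊗(0,ω) = (0.3500000, -1.4985284, 0.3878679, 0.1071070)
q' = normalize(q + ½dt·q⊗(0,ω)) = (-0.6998, -0.0300, 0.5075, 0.5019)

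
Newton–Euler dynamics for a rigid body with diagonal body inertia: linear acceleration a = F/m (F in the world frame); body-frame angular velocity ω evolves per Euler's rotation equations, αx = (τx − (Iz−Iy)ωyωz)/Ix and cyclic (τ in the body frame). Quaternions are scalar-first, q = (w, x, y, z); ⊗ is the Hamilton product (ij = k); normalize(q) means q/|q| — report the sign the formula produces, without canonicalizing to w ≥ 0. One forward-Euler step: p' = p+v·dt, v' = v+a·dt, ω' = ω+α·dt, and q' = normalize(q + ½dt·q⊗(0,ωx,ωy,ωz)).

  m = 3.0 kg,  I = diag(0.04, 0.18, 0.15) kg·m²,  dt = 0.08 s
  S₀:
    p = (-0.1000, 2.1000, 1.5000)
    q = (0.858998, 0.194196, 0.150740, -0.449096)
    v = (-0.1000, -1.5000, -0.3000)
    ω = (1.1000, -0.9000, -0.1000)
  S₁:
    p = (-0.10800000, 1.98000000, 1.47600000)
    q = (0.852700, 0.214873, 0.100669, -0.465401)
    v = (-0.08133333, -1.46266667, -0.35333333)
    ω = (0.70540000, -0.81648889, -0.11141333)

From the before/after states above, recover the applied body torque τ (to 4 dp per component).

τ = (-0.2000, 0.2000, -0.1600)

ω₁ − ω₀ = (-0.39460000, 0.08351111, -0.01141333)
τ = I·(Δω/dt) + ω₀×(Iω₀) = (-0.2000, 0.2000, -0.1600)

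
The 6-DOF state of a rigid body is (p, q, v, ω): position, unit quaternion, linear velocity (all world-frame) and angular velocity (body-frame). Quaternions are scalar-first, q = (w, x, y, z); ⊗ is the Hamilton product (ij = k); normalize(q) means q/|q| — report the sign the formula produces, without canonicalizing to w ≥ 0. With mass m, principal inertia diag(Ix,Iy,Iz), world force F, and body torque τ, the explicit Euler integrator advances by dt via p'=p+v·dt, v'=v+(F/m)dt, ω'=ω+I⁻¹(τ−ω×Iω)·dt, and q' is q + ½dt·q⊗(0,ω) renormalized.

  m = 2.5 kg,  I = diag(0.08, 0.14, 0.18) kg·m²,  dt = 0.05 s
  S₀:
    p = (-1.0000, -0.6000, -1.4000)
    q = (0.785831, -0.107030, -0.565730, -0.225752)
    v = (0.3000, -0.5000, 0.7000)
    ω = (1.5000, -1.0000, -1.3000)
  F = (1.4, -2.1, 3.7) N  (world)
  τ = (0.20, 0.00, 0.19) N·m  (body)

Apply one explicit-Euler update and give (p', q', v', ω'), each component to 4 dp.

p' = (-0.9850, -0.6250, -1.3650)
q' = (0.7672, -0.0647, -0.5964, -0.2271)
v' = (0.3280, -0.5420, 0.7740)
ω' = (1.5925, -1.0696, -1.2222)

p' = p + v·dt = (-0.9850, -0.6250, -1.3650)
v' = v + a·dt = (0.3280, -0.5420, 0.7740)
ω×(Iω) gyroscopic = (0.0520, 0.1950, -0.0900)
(τ − ω×Iω)/I = (1.8500, -1.3929, 1.5556)
ω + α·dt = (1.5925, -1.0696, -1.2222)
q⊗(0,ω) = (-0.6986626, 1.6884435, -1.2635980, -0.0659553)
updated quaternion q' = (0.7672, -0.0647, -0.5964, -0.2271)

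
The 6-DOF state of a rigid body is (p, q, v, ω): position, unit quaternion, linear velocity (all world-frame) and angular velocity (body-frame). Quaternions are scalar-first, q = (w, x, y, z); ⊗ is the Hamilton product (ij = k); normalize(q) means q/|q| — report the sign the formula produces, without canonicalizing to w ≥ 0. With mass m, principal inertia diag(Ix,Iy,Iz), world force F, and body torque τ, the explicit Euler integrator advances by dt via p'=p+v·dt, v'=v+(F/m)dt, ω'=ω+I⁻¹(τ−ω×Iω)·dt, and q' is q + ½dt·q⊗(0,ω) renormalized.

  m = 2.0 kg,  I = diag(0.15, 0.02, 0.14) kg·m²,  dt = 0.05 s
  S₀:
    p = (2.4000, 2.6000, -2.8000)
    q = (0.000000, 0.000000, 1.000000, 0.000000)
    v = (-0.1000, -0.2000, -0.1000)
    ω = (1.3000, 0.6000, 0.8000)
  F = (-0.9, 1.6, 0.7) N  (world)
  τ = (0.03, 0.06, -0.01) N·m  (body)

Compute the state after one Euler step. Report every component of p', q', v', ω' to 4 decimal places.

p' = (2.3950, 2.5900, -2.8050)
q' = (-0.0150, 0.0200, 0.9992, -0.0325)
v' = (-0.1225, -0.1600, -0.0825)
ω' = (1.2908, 0.7240, 0.8326)

precession coupling ω×(Iω) = (0.0576, 0.0104, -0.1014)
angular accel α = (-0.1840, 2.4800, 0.6529)
ω' = ω + α·dt = (1.2908, 0.7240, 0.8326)
q⊗(0,ω) = (-0.6000000, 0.8000000, 0.0000000, -1.3000000)
q + ½dt·q⊗(0,ω), renormalized = (-0.0150, 0.0200, 0.9992, -0.0325)
linear accel F/m = (-0.4500, 0.8000, 0.3500)
p + v·dt = (2.3950, 2.5900, -2.8050)
v + (F/m)dt = (-0.1225, -0.1600, -0.0825)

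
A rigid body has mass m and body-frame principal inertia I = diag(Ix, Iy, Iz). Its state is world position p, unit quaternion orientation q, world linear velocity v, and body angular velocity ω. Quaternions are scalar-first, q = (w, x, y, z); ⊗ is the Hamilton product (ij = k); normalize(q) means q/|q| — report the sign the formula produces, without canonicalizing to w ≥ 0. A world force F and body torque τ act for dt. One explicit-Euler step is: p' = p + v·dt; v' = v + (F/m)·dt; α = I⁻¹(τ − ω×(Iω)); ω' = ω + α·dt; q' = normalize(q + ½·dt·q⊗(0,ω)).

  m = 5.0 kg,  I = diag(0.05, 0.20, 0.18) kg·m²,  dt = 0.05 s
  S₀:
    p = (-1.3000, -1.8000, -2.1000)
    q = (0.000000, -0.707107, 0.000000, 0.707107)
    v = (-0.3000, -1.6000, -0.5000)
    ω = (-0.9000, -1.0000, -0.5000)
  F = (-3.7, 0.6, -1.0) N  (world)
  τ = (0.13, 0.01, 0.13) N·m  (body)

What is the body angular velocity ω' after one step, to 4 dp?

angular accel α = (2.8000, 0.3425, -0.0278)
new body rate ω' = (-0.7600, -0.9829, -0.5014)

ω' = (-0.7600, -0.9829, -0.5014)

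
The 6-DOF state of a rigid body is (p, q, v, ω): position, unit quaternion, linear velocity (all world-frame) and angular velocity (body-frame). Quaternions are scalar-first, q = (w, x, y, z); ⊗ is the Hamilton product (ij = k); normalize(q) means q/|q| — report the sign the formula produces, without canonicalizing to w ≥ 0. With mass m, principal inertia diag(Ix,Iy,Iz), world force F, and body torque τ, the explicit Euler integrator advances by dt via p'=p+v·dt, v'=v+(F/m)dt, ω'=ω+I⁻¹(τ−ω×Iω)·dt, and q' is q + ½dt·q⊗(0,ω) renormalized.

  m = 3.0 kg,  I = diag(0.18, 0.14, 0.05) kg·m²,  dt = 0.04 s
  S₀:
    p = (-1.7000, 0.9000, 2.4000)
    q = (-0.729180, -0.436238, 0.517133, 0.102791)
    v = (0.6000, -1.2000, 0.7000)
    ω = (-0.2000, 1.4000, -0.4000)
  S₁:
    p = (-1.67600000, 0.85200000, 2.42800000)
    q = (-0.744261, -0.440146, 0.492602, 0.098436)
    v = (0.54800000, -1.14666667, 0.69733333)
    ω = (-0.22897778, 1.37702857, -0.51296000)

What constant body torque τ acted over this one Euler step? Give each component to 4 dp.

Δω = ω₁−ω₀ = (-0.02897778, -0.02297143, -0.11296000)
I·α + gyro = (-0.0800, -0.0700, -0.1300)

τ = (-0.0800, -0.0700, -0.1300)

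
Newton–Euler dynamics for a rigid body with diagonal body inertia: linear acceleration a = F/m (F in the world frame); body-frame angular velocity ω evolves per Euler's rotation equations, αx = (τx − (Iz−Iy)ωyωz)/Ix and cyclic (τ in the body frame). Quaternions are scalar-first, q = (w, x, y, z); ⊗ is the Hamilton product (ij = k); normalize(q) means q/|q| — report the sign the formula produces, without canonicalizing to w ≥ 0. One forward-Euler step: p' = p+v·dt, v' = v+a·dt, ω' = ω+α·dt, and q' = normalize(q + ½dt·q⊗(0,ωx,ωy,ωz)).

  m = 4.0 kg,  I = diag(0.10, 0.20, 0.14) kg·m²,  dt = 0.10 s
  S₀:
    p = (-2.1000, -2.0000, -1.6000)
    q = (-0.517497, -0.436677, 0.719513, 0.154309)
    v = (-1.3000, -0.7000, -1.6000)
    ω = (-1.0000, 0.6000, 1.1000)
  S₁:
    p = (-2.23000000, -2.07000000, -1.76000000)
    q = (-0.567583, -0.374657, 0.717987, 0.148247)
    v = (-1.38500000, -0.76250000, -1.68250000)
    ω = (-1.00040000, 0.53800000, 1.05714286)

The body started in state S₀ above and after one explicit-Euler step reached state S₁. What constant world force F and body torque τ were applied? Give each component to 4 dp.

v₁ − v₀ = (-0.08500000, -0.06250000, -0.08250000)
applied force F = (-3.4000, -2.5000, -3.3000)
ω₁ − ω₀ = (-0.00040000, -0.06200000, -0.04285714)
gyro term ω₀×Iω₀ = (-0.0396, 0.0440, -0.0600)
I·α + gyro = (-0.0400, -0.0800, -0.1200)

F = (-3.4000, -2.5000, -3.3000)
τ = (-0.0400, -0.0800, -0.1200)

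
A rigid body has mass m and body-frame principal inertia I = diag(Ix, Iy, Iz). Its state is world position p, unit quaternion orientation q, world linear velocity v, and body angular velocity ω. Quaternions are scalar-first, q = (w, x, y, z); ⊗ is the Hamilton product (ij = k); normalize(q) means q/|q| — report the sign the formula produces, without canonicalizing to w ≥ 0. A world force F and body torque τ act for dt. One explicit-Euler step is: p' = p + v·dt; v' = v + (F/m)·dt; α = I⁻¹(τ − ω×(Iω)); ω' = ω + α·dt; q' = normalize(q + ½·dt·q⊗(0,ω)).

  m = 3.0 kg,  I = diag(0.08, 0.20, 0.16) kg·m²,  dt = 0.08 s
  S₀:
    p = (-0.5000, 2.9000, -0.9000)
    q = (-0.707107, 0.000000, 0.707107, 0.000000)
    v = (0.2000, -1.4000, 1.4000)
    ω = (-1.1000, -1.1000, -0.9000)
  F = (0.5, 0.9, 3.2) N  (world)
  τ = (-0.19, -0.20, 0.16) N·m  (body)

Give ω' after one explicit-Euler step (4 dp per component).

ω×(Iω) gyroscopic = (-0.0396, -0.0792, 0.1452)
(τ − ω×Iω)/I = (-1.8800, -0.6040, 0.0925)
new body rate ω' = (-1.2504, -1.1483, -0.8926)

ω' = (-1.2504, -1.1483, -0.8926)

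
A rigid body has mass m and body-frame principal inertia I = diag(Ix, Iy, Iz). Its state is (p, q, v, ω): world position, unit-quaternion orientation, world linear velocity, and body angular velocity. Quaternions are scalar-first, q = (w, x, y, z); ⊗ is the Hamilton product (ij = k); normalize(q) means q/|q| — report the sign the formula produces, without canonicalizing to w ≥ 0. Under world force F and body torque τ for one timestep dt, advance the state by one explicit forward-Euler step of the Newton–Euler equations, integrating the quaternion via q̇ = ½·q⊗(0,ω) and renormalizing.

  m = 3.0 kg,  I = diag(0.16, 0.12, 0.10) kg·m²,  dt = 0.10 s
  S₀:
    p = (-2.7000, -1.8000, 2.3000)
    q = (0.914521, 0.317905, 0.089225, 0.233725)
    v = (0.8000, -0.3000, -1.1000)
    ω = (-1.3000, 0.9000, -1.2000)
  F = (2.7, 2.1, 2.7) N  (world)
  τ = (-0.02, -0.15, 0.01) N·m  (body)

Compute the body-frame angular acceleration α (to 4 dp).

gyro term ω×Iω = (0.0216, 0.0936, 0.0468)
angular accel α = (-0.2600, -2.0300, -0.3680)

α = (-0.2600, -2.0300, -0.3680)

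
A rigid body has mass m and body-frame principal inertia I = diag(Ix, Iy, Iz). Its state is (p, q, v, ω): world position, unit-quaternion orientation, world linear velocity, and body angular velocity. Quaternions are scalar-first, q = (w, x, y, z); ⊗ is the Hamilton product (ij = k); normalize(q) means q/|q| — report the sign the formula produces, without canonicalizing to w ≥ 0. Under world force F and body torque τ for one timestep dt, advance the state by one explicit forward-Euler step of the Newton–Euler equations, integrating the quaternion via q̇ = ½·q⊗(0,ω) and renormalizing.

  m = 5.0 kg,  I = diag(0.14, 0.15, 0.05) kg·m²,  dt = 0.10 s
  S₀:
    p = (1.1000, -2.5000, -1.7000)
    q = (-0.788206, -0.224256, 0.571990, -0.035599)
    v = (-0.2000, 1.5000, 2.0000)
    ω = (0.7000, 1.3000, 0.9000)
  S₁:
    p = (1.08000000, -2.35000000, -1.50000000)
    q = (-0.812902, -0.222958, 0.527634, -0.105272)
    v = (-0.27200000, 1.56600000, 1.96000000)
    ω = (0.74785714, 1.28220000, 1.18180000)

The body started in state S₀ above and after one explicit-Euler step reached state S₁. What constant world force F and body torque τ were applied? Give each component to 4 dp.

rate change Δω = (0.04785714, -0.01780000, 0.28180000)
precession coupling = (-0.1170, 0.0567, 0.0091)
τ = I·(Δω/dt) + ω₀×(Iω₀) = (-0.0500, 0.0300, 0.1500)
velocity change Δv = (-0.07200000, 0.06600000, -0.04000000)
F = m·Δv/dt = (-3.6000, 3.3000, -2.0000)

F = (-3.6000, 3.3000, -2.0000)
τ = (-0.0500, 0.0300, 0.1500)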